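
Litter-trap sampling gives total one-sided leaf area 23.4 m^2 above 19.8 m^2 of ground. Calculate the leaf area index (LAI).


Formula: LAI = total leaf area / ground area  (dimensionless)
LAI = 23.4 m^2 / 19.8 m^2
LAI = 1.18

1.18


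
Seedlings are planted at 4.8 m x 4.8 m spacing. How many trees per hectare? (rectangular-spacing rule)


Formula: TPH = 10000 m^2/ha / (spacing_x * spacing_y)
Area per tree = 4.8 m * 4.8 m = 23.04 m^2
TPH = 10000 / 23.04 = 434 trees/ha

434


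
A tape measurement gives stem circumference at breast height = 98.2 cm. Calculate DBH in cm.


Formula: DBH = C / pi
DBH = 98.2 / pi
pi = 3.14159...
DBH = 31.3 cm

31.3


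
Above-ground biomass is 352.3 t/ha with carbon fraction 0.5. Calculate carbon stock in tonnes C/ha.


Formula: Carbon Stock = Biomass * Carbon Fraction
C = 352.3 t/ha * 0.5
C = 176.2 t C/ha

176.2


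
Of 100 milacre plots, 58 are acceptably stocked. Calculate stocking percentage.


Formula: Stocking % = stocked plots / total plots * 100
Stocking = 58 / 100 * 100
Stocking = 0.58 * 100 = 58.0%

58.0


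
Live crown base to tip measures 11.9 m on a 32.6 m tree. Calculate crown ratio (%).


Formula: Crown Ratio = (Crown Length / Total Height) * 100
CR = (11.9 m / 32.6 m) * 100
CR = 0.365 * 100 = 36.5%

36.5


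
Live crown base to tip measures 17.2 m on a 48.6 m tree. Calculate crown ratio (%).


Formula: Crown Ratio = (Crown Length / Total Height) * 100
CR = (17.2 m / 48.6 m) * 100
CR = 0.3539 * 100 = 35.4%

35.4


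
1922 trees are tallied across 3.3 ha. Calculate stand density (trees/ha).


Formula: Stand Density = N_trees / Area_ha
Density = 1922 trees / 3.3 ha
Density = 582 trees/ha

582


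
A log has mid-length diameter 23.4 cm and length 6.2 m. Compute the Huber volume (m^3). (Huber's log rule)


Huber: V = Am * L,  Am = pi*(Dm/200)^2
Am = pi*(23.4/200)^2 = 0.043005 m^2
V = 0.043005*6.2 = 0.2666 m^3

0.2666


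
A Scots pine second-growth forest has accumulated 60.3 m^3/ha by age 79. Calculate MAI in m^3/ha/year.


Formula: MAI = Total Volume / Stand Age
MAI = 60.3 m^3/ha / 79 years
MAI = 0.76 m^3/ha/year

0.76


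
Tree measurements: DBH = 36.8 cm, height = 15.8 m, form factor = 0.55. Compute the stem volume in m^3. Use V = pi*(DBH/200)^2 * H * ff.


Formula: V = pi * (DBH/200)^2 * H * ff
Radius = DBH/200 = 36.8/200 = 0.184 m
Radius^2 = 0.184^2 = 0.033856 m^2
V = pi * 0.033856 * 15.8 * 0.55
V = 0.924 m^3

0.924


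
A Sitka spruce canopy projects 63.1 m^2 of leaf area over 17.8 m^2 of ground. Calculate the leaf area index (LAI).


Formula: LAI = total leaf area / ground area  (dimensionless)
LAI = 63.1 m^2 / 17.8 m^2
LAI = 3.54

3.54


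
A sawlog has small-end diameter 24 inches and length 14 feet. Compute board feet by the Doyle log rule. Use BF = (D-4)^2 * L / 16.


Doyle: BF = (D - 4)^2 * L / 16
Adjusted diameter = 24 - 4 = 20 in
(D-4)^2 = 20^2 = 400
BF = 400 * 14 / 16 = 350 BF

350


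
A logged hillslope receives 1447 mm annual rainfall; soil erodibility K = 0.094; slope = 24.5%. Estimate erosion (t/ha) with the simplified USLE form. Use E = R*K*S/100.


Formula: E = R * K * S / 100  (simplified USLE)
R * K = 1447 * 0.094 = 136.018
E = 136.018 * 24.5 / 100 = 33.32 t/ha

33.32


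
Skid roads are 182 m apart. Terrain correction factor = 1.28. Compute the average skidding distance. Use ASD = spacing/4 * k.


Formula: ASD = (spacing / 4) * correction
Uncorrected distance = spacing / 4 = 182 / 4 = 45.5 m
ASD = 45.5 * 1.28 = 58 m

58


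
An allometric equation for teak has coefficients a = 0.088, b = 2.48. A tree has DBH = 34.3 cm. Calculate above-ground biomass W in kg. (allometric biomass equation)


Formula: W = a * DBH^b  (allometric power law)
DBH^b = 34.3^2.48 = 6419.9171
W = 0.088 * 6419.9171 = 565.0 kg

565.0


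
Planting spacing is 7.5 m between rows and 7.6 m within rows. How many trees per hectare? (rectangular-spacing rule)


Formula: TPH = 10000 m^2/ha / (spacing_x * spacing_y)
Area per tree = 7.5 m * 7.6 m = 57.0 m^2
TPH = 10000 / 57.0 = 175 trees/ha

175


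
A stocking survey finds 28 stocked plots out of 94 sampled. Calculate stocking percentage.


Formula: Stocking % = stocked plots / total plots * 100
Stocking = 28 / 94 * 100
Stocking = 0.2979 * 100 = 29.8%

29.8


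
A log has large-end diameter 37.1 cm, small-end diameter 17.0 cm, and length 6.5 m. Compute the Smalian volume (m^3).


Smalian: V = (A1 + A2)/2 * L,  A = pi*(D/200)^2
A1 = pi*(37.1/200)^2 = 0.108103 m^2
A2 = pi*(17.0/200)^2 = 0.022698 m^2
V = (0.108103+0.022698)/2*6.5 = 0.4251 m^3

0.4251


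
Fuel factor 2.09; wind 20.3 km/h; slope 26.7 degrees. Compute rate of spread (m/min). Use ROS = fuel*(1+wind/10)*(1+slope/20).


Formula: ROS = fuel * (1 + wind/10) * (1 + slope/20)
Wind factor = 1 + 20.3/10 = 3.03
Slope factor = 1 + 26.7/20 = 2.335
ROS = 2.09 * 3.03 * 2.335 = 14.79 m/min

14.79


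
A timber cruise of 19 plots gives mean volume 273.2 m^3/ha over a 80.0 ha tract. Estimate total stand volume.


Formula: Total Volume = Mean Volume per ha * Total Area
Total Volume = 273.2 m^3/ha * 80.0 ha
Total Volume = 21856 m^3

21856


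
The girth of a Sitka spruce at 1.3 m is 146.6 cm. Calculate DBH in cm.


Formula: DBH = C / pi
DBH = 146.6 / pi
pi = 3.14159...
DBH = 46.7 cm

46.7


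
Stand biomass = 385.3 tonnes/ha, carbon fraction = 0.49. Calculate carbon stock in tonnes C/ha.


Formula: Carbon Stock = Biomass * Carbon Fraction
C = 385.3 t/ha * 0.49
C = 188.8 t C/ha

188.8


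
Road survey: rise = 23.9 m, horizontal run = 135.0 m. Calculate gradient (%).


Formula: Gradient = rise / run * 100
Gradient = 23.9 / 135.0 * 100 = 17.7%

17.7


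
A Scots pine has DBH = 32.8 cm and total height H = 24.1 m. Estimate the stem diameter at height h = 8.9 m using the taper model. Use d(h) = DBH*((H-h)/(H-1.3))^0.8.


Taper: d(h) = DBH * ((H - h) / (H - 1.3))^0.8
Numerator = H - h = 24.1 - 8.9 = 15.2 m
Denominator = H - 1.3 = 24.1 - 1.3 = 22.8 m
Ratio = 15.2 / 22.8 = 0.66667
d = 32.8 * 0.66667^0.8 = 23.7 cm

23.7


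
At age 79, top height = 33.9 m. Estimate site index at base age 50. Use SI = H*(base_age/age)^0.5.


Formula: SI = H_dom * (base_age / age)^0.5
Age ratio = 50 / 79 = 0.63291
sqrt(age_ratio) = 0.79556
SI = 33.9 * 0.79556 = 27.0 m

27.0


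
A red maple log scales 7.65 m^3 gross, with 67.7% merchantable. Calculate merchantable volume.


Formula: MV = V_total * (merchantable_pct / 100)
Merchantable fraction = 67.7% / 100 = 0.677
MV = 7.65 m^3 * 0.677 = 5.179 m^3

5.179


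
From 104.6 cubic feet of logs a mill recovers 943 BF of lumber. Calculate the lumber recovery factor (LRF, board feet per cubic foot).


Formula: LRF = Lumber Output (BF) / Log Input (ft^3)
LRF = 943 BF / 104.6 ft^3
LRF = 9.02 BF/ft^3

9.02


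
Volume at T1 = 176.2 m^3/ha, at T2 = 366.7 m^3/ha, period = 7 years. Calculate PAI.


Formula: PAI = (V_T2 - V_T1) / (T2 - T1)
Volume increment = 366.7 - 176.2 = 190.5 m^3/ha
PAI = 190.5 / 7 = 27.21 m^3/ha/year

27.21


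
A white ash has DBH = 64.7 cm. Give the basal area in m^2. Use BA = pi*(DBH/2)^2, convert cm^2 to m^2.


Formula: BA = pi * (DBH/2)^2 / 10000  (cm^2 to m^2)
Radius = DBH/2 = 64.7/2 = 32.35 cm
BA = pi * 32.35^2 / 10000
   = 3287.7474 cm^2 / 10000
   = 0.3288 m^2

0.3288


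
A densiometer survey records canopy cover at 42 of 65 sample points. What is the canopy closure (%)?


Formula: Canopy closure = covered points / total points * 100
Closure = 42 / 65 * 100
Closure = 0.6462 * 100 = 64.6%

64.6


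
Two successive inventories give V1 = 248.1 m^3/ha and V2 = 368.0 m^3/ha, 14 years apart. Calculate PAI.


Formula: PAI = (V_T2 - V_T1) / (T2 - T1)
Volume increment = 368.0 - 248.1 = 119.9 m^3/ha
PAI = 119.9 / 14 = 8.56 m^3/ha/year

8.56


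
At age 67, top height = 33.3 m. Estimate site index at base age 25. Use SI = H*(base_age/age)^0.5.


Formula: SI = H_dom * (base_age / age)^0.5
Age ratio = 25 / 67 = 0.37313
sqrt(age_ratio) = 0.61085
SI = 33.3 * 0.61085 = 20.3 m

20.3


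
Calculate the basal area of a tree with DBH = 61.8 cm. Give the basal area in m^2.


Formula: BA = pi * (DBH/2)^2 / 10000  (cm^2 to m^2)
Radius = DBH/2 = 61.8/2 = 30.9 cm
BA = pi * 30.9^2 / 10000
   = 2999.6241 cm^2 / 10000
   = 0.3 m^2

0.3


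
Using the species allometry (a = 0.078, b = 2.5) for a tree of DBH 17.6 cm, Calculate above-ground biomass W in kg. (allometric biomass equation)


Formula: W = a * DBH^b  (allometric power law)
DBH^b = 17.6^2.5 = 1299.5161
W = 0.078 * 1299.5161 = 101.4 kg

101.4


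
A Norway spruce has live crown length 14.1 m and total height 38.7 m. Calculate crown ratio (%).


Formula: Crown Ratio = (Crown Length / Total Height) * 100
CR = (14.1 m / 38.7 m) * 100
CR = 0.3643 * 100 = 36.4%

36.4


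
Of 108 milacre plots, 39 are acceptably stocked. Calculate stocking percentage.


Formula: Stocking % = stocked plots / total plots * 100
Stocking = 39 / 108 * 100
Stocking = 0.3611 * 100 = 36.1%

36.1


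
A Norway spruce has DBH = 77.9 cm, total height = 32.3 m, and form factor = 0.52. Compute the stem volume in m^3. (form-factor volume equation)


Formula: V = pi * (DBH/200)^2 * H * ff
Radius = DBH/200 = 77.9/200 = 0.3895 m
Radius^2 = 0.3895^2 = 0.15171025 m^2
V = pi * 0.15171025 * 32.3 * 0.52
V = 8.005 m^3

8.005


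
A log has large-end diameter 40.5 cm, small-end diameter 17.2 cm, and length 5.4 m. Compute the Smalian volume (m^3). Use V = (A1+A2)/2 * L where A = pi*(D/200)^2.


Smalian: V = (A1 + A2)/2 * L,  A = pi*(D/200)^2
A1 = pi*(40.5/200)^2 = 0.128825 m^2
A2 = pi*(17.2/200)^2 = 0.023235 m^2
V = (0.128825+0.023235)/2*5.4 = 0.4106 m^3

0.4106


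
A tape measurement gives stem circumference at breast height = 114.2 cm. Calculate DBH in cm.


Formula: DBH = C / pi
DBH = 114.2 / pi
pi = 3.14159...
DBH = 36.4 cm

36.4


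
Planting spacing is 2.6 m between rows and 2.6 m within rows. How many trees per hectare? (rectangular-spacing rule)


Formula: TPH = 10000 m^2/ha / (spacing_x * spacing_y)
Area per tree = 2.6 m * 2.6 m = 6.76 m^2
TPH = 10000 / 6.76 = 1479 trees/ha

1479


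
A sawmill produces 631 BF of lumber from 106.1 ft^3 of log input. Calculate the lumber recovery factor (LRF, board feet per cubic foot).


Formula: LRF = Lumber Output (BF) / Log Input (ft^3)
LRF = 631 BF / 106.1 ft^3
LRF = 5.95 BF/ft^3

5.95


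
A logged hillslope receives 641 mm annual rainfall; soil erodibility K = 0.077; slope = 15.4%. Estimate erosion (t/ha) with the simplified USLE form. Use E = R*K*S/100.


Formula: E = R * K * S / 100  (simplified USLE)
R * K = 641 * 0.077 = 49.357
E = 49.357 * 15.4 / 100 = 7.6 t/ha

7.6


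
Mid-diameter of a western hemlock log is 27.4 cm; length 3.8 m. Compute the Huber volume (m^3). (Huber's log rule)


Huber: V = Am * L,  Am = pi*(Dm/200)^2
Am = pi*(27.4/200)^2 = 0.058965 m^2
V = 0.058965*3.8 = 0.2241 m^3

0.2241


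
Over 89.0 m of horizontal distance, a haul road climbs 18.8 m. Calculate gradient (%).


Formula: Gradient = rise / run * 100
Gradient = 18.8 / 89.0 * 100 = 21.1%

21.1


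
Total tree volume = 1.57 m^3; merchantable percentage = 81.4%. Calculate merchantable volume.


Formula: MV = V_total * (merchantable_pct / 100)
Merchantable fraction = 81.4% / 100 = 0.814
MV = 1.57 m^3 * 0.814 = 1.278 m^3

1.278


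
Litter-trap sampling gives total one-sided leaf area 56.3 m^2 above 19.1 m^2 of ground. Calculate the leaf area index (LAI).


Formula: LAI = total leaf area / ground area  (dimensionless)
LAI = 56.3 m^2 / 19.1 m^2
LAI = 2.95

2.95


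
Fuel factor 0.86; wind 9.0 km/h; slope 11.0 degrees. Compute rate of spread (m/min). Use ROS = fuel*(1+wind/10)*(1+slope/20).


Formula: ROS = fuel * (1 + wind/10) * (1 + slope/20)
Wind factor = 1 + 9.0/10 = 1.9
Slope factor = 1 + 11.0/20 = 1.55
ROS = 0.86 * 1.9 * 1.55 = 2.53 m/min

2.53


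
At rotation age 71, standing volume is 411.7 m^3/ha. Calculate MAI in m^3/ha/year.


Formula: MAI = Total Volume / Stand Age
MAI = 411.7 m^3/ha / 71 years
MAI = 5.8 m^3/ha/year

5.8


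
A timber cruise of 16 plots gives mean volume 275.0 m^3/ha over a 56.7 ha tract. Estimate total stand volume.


Formula: Total Volume = Mean Volume per ha * Total Area
Total Volume = 275.0 m^3/ha * 56.7 ha
Total Volume = 15593 m^3

15593


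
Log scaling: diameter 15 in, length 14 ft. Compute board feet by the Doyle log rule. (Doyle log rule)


Doyle: BF = (D - 4)^2 * L / 16
Adjusted diameter = 15 - 4 = 11 in
(D-4)^2 = 11^2 = 121
BF = 121 * 14 / 16 = 106 BF

106


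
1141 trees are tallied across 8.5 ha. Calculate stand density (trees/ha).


Formula: Stand Density = N_trees / Area_ha
Density = 1141 trees / 8.5 ha
Density = 134 trees/ha

134


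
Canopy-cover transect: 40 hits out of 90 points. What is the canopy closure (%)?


Formula: Canopy closure = covered points / total points * 100
Closure = 40 / 90 * 100
Closure = 0.4444 * 100 = 44.4%

44.4


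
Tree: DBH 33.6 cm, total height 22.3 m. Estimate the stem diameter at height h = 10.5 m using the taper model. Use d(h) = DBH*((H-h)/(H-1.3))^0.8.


Taper: d(h) = DBH * ((H - h) / (H - 1.3))^0.8
Numerator = H - h = 22.3 - 10.5 = 11.8 m
Denominator = H - 1.3 = 22.3 - 1.3 = 21.0 m
Ratio = 11.8 / 21.0 = 0.5619
d = 33.6 * 0.5619^0.8 = 21.2 cm

21.2


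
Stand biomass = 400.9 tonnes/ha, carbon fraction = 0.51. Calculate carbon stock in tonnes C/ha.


Formula: Carbon Stock = Biomass * Carbon Fraction
C = 400.9 t/ha * 0.51
C = 204.5 t C/ha

204.5


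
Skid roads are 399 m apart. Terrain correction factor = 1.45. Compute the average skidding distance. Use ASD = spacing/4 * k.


Formula: ASD = (spacing / 4) * correction
Uncorrected distance = spacing / 4 = 399 / 4 = 99.75 m
ASD = 99.75 * 1.45 = 145 m

145


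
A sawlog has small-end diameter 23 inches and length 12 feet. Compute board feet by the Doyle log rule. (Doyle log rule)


Doyle: BF = (D - 4)^2 * L / 16
Adjusted diameter = 23 - 4 = 19 in
(D-4)^2 = 19^2 = 361
BF = 361 * 12 / 16 = 271 BF

271


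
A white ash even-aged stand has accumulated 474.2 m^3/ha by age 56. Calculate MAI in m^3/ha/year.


Formula: MAI = Total Volume / Stand Age
MAI = 474.2 m^3/ha / 56 years
MAI = 8.47 m^3/ha/year

8.47


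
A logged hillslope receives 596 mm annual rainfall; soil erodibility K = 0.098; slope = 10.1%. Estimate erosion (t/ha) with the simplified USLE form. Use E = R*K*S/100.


Formula: E = R * K * S / 100  (simplified USLE)
R * K = 596 * 0.098 = 58.408
E = 58.408 * 10.1 / 100 = 5.9 t/ha

5.9


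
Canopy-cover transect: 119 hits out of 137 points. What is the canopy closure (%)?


Formula: Canopy closure = covered points / total points * 100
Closure = 119 / 137 * 100
Closure = 0.8686 * 100 = 86.9%

86.9


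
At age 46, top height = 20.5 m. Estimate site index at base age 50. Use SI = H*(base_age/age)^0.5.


Formula: SI = H_dom * (base_age / age)^0.5
Age ratio = 50 / 46 = 1.08696
sqrt(age_ratio) = 1.04257
SI = 20.5 * 1.04257 = 21.4 m

21.4


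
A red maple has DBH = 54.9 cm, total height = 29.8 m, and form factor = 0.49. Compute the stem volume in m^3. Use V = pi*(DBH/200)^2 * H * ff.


Formula: V = pi * (DBH/200)^2 * H * ff
Radius = DBH/200 = 54.9/200 = 0.2745 m
Radius^2 = 0.2745^2 = 0.07535025 m^2
V = pi * 0.07535025 * 29.8 * 0.49
V = 3.457 m^3

3.457


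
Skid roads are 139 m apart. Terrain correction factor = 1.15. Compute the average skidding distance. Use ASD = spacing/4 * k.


Formula: ASD = (spacing / 4) * correction
Uncorrected distance = spacing / 4 = 139 / 4 = 34.75 m
ASD = 34.75 * 1.15 = 40 m

40


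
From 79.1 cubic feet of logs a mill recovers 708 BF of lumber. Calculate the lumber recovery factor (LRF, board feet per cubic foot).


Formula: LRF = Lumber Output (BF) / Log Input (ft^3)
LRF = 708 BF / 79.1 ft^3
LRF = 8.95 BF/ft^3

8.95


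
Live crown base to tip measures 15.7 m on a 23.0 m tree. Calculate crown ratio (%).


Formula: Crown Ratio = (Crown Length / Total Height) * 100
CR = (15.7 m / 23.0 m) * 100
CR = 0.6826 * 100 = 68.3%

68.3


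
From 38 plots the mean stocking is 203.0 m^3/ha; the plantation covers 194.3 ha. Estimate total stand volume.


Formula: Total Volume = Mean Volume per ha * Total Area
Total Volume = 203.0 m^3/ha * 194.3 ha
Total Volume = 39443 m^3

39443


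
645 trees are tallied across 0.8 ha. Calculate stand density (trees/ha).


Formula: Stand Density = N_trees / Area_ha
Density = 645 trees / 0.8 ha
Density = 806 trees/ha

806


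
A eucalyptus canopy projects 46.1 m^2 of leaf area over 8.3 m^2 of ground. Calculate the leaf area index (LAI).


Formula: LAI = total leaf area / ground area  (dimensionless)
LAI = 46.1 m^2 / 8.3 m^2
LAI = 5.55

5.55


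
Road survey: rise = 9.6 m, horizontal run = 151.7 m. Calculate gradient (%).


Formula: Gradient = rise / run * 100
Gradient = 9.6 / 151.7 * 100 = 6.3%

6.3


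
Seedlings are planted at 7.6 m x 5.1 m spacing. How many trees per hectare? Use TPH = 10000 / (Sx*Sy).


Formula: TPH = 10000 m^2/ha / (spacing_x * spacing_y)
Area per tree = 7.6 m * 5.1 m = 38.76 m^2
TPH = 10000 / 38.76 = 258 trees/ha

258


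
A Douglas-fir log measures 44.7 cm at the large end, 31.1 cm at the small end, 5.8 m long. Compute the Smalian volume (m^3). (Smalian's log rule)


Smalian: V = (A1 + A2)/2 * L,  A = pi*(D/200)^2
A1 = pi*(44.7/200)^2 = 0.15693 m^2
A2 = pi*(31.1/200)^2 = 0.075964 m^2
V = (0.15693+0.075964)/2*5.8 = 0.6754 m^3

0.6754


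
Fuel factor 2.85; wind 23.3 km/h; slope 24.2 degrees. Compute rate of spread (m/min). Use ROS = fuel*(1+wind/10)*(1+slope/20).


Formula: ROS = fuel * (1 + wind/10) * (1 + slope/20)
Wind factor = 1 + 23.3/10 = 3.33
Slope factor = 1 + 24.2/20 = 2.21
ROS = 2.85 * 3.33 * 2.21 = 20.97 m/min

20.97


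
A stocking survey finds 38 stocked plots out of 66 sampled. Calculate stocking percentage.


Formula: Stocking % = stocked plots / total plots * 100
Stocking = 38 / 66 * 100
Stocking = 0.5758 * 100 = 57.6%

57.6


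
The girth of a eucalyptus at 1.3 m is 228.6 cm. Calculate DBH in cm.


Formula: DBH = C / pi
DBH = 228.6 / pi
pi = 3.14159...
DBH = 72.8 cm

72.8


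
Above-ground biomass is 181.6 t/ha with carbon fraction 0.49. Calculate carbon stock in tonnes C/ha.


Formula: Carbon Stock = Biomass * Carbon Fraction
C = 181.6 t/ha * 0.49
C = 89.0 t C/ha

89.0


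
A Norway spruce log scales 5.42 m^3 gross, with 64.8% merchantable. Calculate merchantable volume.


Formula: MV = V_total * (merchantable_pct / 100)
Merchantable fraction = 64.8% / 100 = 0.648
MV = 5.42 m^3 * 0.648 = 3.512 m^3

3.512


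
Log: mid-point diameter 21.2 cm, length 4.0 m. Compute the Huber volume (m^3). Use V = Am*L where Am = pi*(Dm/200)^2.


Huber: V = Am * L,  Am = pi*(Dm/200)^2
Am = pi*(21.2/200)^2 = 0.035299 m^2
V = 0.035299*4.0 = 0.1412 m^3

0.1412


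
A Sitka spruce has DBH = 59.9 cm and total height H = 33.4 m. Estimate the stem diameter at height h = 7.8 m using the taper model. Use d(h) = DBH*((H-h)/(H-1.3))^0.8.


Taper: d(h) = DBH * ((H - h) / (H - 1.3))^0.8
Numerator = H - h = 33.4 - 7.8 = 25.6 m
Denominator = H - 1.3 = 33.4 - 1.3 = 32.1 m
Ratio = 25.6 / 32.1 = 0.79751
d = 59.9 * 0.79751^0.8 = 50.0 cm

50.0


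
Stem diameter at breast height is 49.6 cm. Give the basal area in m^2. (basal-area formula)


Formula: BA = pi * (DBH/2)^2 / 10000  (cm^2 to m^2)
Radius = DBH/2 = 49.6/2 = 24.8 cm
BA = pi * 24.8^2 / 10000
   = 1932.2051 cm^2 / 10000
   = 0.1932 m^2

0.1932


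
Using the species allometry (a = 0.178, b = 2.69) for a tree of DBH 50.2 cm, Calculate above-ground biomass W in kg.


Formula: W = a * DBH^b  (allometric power law)
DBH^b = 50.2^2.69 = 37574.4817
W = 0.178 * 37574.4817 = 6688.3 kg

6688.3


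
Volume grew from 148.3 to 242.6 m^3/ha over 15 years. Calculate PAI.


Formula: PAI = (V_T2 - V_T1) / (T2 - T1)
Volume increment = 242.6 - 148.3 = 94.3 m^3/ha
PAI = 94.3 / 15 = 6.29 m^3/ha/year

6.29


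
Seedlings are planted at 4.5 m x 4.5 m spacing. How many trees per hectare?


Formula: TPH = 10000 m^2/ha / (spacing_x * spacing_y)
Area per tree = 4.5 m * 4.5 m = 20.25 m^2
TPH = 10000 / 20.25 = 494 trees/ha

494


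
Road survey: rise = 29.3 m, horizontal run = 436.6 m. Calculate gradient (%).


Formula: Gradient = rise / run * 100
Gradient = 29.3 / 436.6 * 100 = 6.7%

6.7


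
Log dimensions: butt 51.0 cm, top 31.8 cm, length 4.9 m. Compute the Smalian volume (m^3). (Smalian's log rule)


Smalian: V = (A1 + A2)/2 * L,  A = pi*(D/200)^2
A1 = pi*(51.0/200)^2 = 0.204282 m^2
A2 = pi*(31.8/200)^2 = 0.079423 m^2
V = (0.204282+0.079423)/2*4.9 = 0.6951 m^3

0.6951


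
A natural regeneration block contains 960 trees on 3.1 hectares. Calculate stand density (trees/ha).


Formula: Stand Density = N_trees / Area_ha
Density = 960 trees / 3.1 ha
Density = 310 trees/ha

310


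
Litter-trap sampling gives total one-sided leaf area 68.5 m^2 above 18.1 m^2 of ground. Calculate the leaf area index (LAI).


Formula: LAI = total leaf area / ground area  (dimensionless)
LAI = 68.5 m^2 / 18.1 m^2
LAI = 3.78

3.78


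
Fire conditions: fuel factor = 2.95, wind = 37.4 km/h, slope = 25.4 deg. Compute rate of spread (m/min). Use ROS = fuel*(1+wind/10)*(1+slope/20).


Formula: ROS = fuel * (1 + wind/10) * (1 + slope/20)
Wind factor = 1 + 37.4/10 = 4.74
Slope factor = 1 + 25.4/20 = 2.27
ROS = 2.95 * 4.74 * 2.27 = 31.74 m/min

31.74


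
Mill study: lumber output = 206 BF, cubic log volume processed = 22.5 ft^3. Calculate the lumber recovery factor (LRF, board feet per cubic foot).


Formula: LRF = Lumber Output (BF) / Log Input (ft^3)
LRF = 206 BF / 22.5 ft^3
LRF = 9.16 BF/ft^3

9.16


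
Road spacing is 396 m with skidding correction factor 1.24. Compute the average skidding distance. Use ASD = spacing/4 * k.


Formula: ASD = (spacing / 4) * correction
Uncorrected distance = spacing / 4 = 396 / 4 = 99 m
ASD = 99 * 1.24 = 123 m

123


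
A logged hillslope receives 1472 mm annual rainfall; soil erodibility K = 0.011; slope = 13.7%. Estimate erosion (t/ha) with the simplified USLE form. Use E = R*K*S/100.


Formula: E = R * K * S / 100  (simplified USLE)
R * K = 1472 * 0.011 = 16.192
E = 16.192 * 13.7 / 100 = 2.22 t/ha

2.22


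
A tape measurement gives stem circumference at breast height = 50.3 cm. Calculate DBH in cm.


Formula: DBH = C / pi
DBH = 50.3 / pi
pi = 3.14159...
DBH = 16.0 cm

16.0


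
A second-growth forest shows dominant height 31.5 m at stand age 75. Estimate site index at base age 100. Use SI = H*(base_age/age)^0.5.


Formula: SI = H_dom * (base_age / age)^0.5
Age ratio = 100 / 75 = 1.33333
sqrt(age_ratio) = 1.1547
SI = 31.5 * 1.1547 = 36.4 m

36.4


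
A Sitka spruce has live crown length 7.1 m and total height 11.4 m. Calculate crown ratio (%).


Formula: Crown Ratio = (Crown Length / Total Height) * 100
CR = (7.1 m / 11.4 m) * 100
CR = 0.6228 * 100 = 62.3%

62.3


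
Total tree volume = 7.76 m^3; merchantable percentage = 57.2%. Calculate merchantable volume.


Formula: MV = V_total * (merchantable_pct / 100)
Merchantable fraction = 57.2% / 100 = 0.572
MV = 7.76 m^3 * 0.572 = 4.439 m^3

4.439


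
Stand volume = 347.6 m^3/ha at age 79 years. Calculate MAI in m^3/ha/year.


Formula: MAI = Total Volume / Stand Age
MAI = 347.6 m^3/ha / 79 years
MAI = 4.4 m^3/ha/year

4.4


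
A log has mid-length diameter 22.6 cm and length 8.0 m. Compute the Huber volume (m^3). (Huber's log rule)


Huber: V = Am * L,  Am = pi*(Dm/200)^2
Am = pi*(22.6/200)^2 = 0.040115 m^2
V = 0.040115*8.0 = 0.3209 m^3

0.3209


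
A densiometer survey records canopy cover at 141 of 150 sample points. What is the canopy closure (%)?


Formula: Canopy closure = covered points / total points * 100
Closure = 141 / 150 * 100
Closure = 0.94 * 100 = 94.0%

94.0


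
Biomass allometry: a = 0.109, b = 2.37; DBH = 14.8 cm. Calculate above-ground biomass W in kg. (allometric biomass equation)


Formula: W = a * DBH^b  (allometric power law)
DBH^b = 14.8^2.37 = 593.636
W = 0.109 * 593.636 = 64.7 kg

64.7


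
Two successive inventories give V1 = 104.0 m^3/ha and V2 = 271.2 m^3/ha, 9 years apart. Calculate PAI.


Formula: PAI = (V_T2 - V_T1) / (T2 - T1)
Volume increment = 271.2 - 104.0 = 167.2 m^3/ha
PAI = 167.2 / 9 = 18.58 m^3/ha/year

18.58


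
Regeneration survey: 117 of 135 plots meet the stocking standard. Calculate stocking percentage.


Formula: Stocking % = stocked plots / total plots * 100
Stocking = 117 / 135 * 100
Stocking = 0.8667 * 100 = 86.7%

86.7


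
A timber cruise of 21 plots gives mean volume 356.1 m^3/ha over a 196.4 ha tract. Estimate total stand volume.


Formula: Total Volume = Mean Volume per ha * Total Area
Total Volume = 356.1 m^3/ha * 196.4 ha
Total Volume = 69938 m^3

69938


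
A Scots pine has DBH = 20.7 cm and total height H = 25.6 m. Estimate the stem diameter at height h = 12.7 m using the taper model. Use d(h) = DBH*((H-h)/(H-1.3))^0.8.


Taper: d(h) = DBH * ((H - h) / (H - 1.3))^0.8
Numerator = H - h = 25.6 - 12.7 = 12.9 m
Denominator = H - 1.3 = 25.6 - 1.3 = 24.3 m
Ratio = 12.9 / 24.3 = 0.53086
d = 20.7 * 0.53086^0.8 = 12.5 cm

12.5


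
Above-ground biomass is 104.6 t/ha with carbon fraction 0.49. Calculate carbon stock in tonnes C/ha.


Formula: Carbon Stock = Biomass * Carbon Fraction
C = 104.6 t/ha * 0.49
C = 51.3 t C/ha

51.3


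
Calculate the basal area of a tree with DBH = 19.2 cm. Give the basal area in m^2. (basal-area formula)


Formula: BA = pi * (DBH/2)^2 / 10000  (cm^2 to m^2)
Radius = DBH/2 = 19.2/2 = 9.6 cm
BA = pi * 9.6^2 / 10000
   = 289.5292 cm^2 / 10000
   = 0.029 m^2

0.029


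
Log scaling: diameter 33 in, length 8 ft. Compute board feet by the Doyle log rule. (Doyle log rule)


Doyle: BF = (D - 4)^2 * L / 16
Adjusted diameter = 33 - 4 = 29 in
(D-4)^2 = 29^2 = 841
BF = 841 * 8 / 16 = 421 BF

421


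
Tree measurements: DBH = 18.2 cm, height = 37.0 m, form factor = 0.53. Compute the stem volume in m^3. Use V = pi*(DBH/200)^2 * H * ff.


Formula: V = pi * (DBH/200)^2 * H * ff
Radius = DBH/200 = 18.2/200 = 0.091 m
Radius^2 = 0.091^2 = 0.008281 m^2
V = pi * 0.008281 * 37.0 * 0.53
V = 0.51 m^3

0.51


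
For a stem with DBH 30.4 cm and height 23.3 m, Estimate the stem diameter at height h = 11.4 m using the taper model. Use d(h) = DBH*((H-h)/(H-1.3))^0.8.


Taper: d(h) = DBH * ((H - h) / (H - 1.3))^0.8
Numerator = H - h = 23.3 - 11.4 = 11.9 m
Denominator = H - 1.3 = 23.3 - 1.3 = 22.0 m
Ratio = 11.9 / 22.0 = 0.54091
d = 30.4 * 0.54091^0.8 = 18.6 cm

18.6


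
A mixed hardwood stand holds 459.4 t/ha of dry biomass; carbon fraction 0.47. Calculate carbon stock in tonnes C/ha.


Formula: Carbon Stock = Biomass * Carbon Fraction
C = 459.4 t/ha * 0.47
C = 215.9 t C/ha

215.9


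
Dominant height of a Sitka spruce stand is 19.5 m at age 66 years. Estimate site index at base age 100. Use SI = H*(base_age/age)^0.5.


Formula: SI = H_dom * (base_age / age)^0.5
Age ratio = 100 / 66 = 1.51515
sqrt(age_ratio) = 1.23091
SI = 19.5 * 1.23091 = 24.0 m

24.0


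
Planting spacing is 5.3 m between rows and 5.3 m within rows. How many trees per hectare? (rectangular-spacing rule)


Formula: TPH = 10000 m^2/ha / (spacing_x * spacing_y)
Area per tree = 5.3 m * 5.3 m = 28.09 m^2
TPH = 10000 / 28.09 = 356 trees/ha

356


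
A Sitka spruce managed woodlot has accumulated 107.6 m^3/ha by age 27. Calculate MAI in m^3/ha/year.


Formula: MAI = Total Volume / Stand Age
MAI = 107.6 m^3/ha / 27 years
MAI = 3.99 m^3/ha/year

3.99


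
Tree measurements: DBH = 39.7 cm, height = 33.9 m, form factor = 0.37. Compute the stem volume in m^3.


Formula: V = pi * (DBH/200)^2 * H * ff
Radius = DBH/200 = 39.7/200 = 0.1985 m
Radius^2 = 0.1985^2 = 0.03940225 m^2
V = pi * 0.03940225 * 33.9 * 0.37
V = 1.553 m^3

1.553


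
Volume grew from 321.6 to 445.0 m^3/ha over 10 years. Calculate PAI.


Formula: PAI = (V_T2 - V_T1) / (T2 - T1)
Volume increment = 445.0 - 321.6 = 123.4 m^3/ha
PAI = 123.4 / 10 = 12.34 m^3/ha/year

12.34


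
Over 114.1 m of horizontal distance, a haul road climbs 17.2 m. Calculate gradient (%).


Formula: Gradient = rise / run * 100
Gradient = 17.2 / 114.1 * 100 = 15.1%

15.1


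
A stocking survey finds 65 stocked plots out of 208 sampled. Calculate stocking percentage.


Formula: Stocking % = stocked plots / total plots * 100
Stocking = 65 / 208 * 100
Stocking = 0.3125 * 100 = 31.3%

31.3


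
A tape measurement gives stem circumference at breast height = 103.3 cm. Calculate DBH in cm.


Formula: DBH = C / pi
DBH = 103.3 / pi
pi = 3.14159...
DBH = 32.9 cm

32.9


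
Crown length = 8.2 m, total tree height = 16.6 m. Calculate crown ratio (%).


Formula: Crown Ratio = (Crown Length / Total Height) * 100
CR = (8.2 m / 16.6 m) * 100
CR = 0.494 * 100 = 49.4%

49.4


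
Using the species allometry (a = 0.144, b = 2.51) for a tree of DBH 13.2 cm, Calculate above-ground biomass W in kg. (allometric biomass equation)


Formula: W = a * DBH^b  (allometric power law)
DBH^b = 13.2^2.51 = 649.5918
W = 0.144 * 649.5918 = 93.5 kg

93.5


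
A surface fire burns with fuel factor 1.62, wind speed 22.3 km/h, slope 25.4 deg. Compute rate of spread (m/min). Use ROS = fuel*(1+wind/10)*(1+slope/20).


Formula: ROS = fuel * (1 + wind/10) * (1 + slope/20)
Wind factor = 1 + 22.3/10 = 3.23
Slope factor = 1 + 25.4/20 = 2.27
ROS = 1.62 * 3.23 * 2.27 = 11.88 m/min

11.88


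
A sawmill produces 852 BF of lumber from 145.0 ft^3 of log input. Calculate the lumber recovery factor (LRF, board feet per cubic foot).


Formula: LRF = Lumber Output (BF) / Log Input (ft^3)
LRF = 852 BF / 145.0 ft^3
LRF = 5.88 BF/ft^3

5.88


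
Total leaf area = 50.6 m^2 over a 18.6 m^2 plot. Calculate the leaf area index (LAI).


Formula: LAI = total leaf area / ground area  (dimensionless)
LAI = 50.6 m^2 / 18.6 m^2
LAI = 2.72

2.72


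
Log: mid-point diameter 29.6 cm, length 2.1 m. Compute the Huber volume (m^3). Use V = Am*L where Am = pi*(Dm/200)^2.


Huber: V = Am * L,  Am = pi*(Dm/200)^2
Am = pi*(29.6/200)^2 = 0.068813 m^2
V = 0.068813*2.1 = 0.1445 m^3

0.1445


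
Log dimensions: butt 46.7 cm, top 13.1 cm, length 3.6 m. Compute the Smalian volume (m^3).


Smalian: V = (A1 + A2)/2 * L,  A = pi*(D/200)^2
A1 = pi*(46.7/200)^2 = 0.171287 m^2
A2 = pi*(13.1/200)^2 = 0.013478 m^2
V = (0.171287+0.013478)/2*3.6 = 0.3326 m^3

0.3326


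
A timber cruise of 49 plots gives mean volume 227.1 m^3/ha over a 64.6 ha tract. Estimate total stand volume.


Formula: Total Volume = Mean Volume per ha * Total Area
Total Volume = 227.1 m^3/ha * 64.6 ha
Total Volume = 14671 m^3

14671


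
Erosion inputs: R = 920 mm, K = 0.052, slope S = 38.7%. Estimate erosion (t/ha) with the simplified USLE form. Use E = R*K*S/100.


Formula: E = R * K * S / 100  (simplified USLE)
R * K = 920 * 0.052 = 47.84
E = 47.84 * 38.7 / 100 = 18.51 t/ha

18.51


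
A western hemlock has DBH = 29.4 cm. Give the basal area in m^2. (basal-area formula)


Formula: BA = pi * (DBH/2)^2 / 10000  (cm^2 to m^2)
Radius = DBH/2 = 29.4/2 = 14.7 cm
BA = pi * 14.7^2 / 10000
   = 678.8668 cm^2 / 10000
   = 0.0679 m^2

0.0679


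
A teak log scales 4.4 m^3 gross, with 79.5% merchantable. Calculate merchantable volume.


Formula: MV = V_total * (merchantable_pct / 100)
Merchantable fraction = 79.5% / 100 = 0.795
MV = 4.4 m^3 * 0.795 = 3.498 m^3

3.498


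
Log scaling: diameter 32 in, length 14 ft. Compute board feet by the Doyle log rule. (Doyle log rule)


Doyle: BF = (D - 4)^2 * L / 16
Adjusted diameter = 32 - 4 = 28 in
(D-4)^2 = 28^2 = 784
BF = 784 * 14 / 16 = 686 BF

686


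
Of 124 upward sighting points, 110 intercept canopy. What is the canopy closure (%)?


Formula: Canopy closure = covered points / total points * 100
Closure = 110 / 124 * 100
Closure = 0.8871 * 100 = 88.7%

88.7


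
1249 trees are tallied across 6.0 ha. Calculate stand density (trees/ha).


Formula: Stand Density = N_trees / Area_ha
Density = 1249 trees / 6.0 ha
Density = 208 trees/ha

208


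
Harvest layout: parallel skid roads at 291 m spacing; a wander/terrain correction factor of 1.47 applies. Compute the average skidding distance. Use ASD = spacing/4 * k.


Formula: ASD = (spacing / 4) * correction
Uncorrected distance = spacing / 4 = 291 / 4 = 72.75 m
ASD = 72.75 * 1.47 = 107 m

107


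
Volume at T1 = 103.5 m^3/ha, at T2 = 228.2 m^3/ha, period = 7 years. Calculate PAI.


Formula: PAI = (V_T2 - V_T1) / (T2 - T1)
Volume increment = 228.2 - 103.5 = 124.7 m^3/ha
PAI = 124.7 / 7 = 17.81 m^3/ha/year

17.81


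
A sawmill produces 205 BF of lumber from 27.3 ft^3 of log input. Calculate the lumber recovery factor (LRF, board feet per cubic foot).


Formula: LRF = Lumber Output (BF) / Log Input (ft^3)
LRF = 205 BF / 27.3 ft^3
LRF = 7.51 BF/ft^3

7.51


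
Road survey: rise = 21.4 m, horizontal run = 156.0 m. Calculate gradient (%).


Formula: Gradient = rise / run * 100
Gradient = 21.4 / 156.0 * 100 = 13.7%

13.7


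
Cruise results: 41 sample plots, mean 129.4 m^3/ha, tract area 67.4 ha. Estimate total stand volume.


Formula: Total Volume = Mean Volume per ha * Total Area
Total Volume = 129.4 m^3/ha * 67.4 ha
Total Volume = 8722 m^3

8722


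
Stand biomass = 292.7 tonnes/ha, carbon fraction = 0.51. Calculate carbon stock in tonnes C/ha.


Formula: Carbon Stock = Biomass * Carbon Fraction
C = 292.7 t/ha * 0.51
C = 149.3 t C/ha

149.3


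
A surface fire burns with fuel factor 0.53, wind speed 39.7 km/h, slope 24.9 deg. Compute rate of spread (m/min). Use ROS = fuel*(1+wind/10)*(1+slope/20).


Formula: ROS = fuel * (1 + wind/10) * (1 + slope/20)
Wind factor = 1 + 39.7/10 = 4.97
Slope factor = 1 + 24.9/20 = 2.245
ROS = 0.53 * 4.97 * 2.245 = 5.91 m/min

5.91


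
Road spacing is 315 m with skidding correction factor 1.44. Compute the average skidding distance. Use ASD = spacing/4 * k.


Formula: ASD = (spacing / 4) * correction
Uncorrected distance = spacing / 4 = 315 / 4 = 78.75 m
ASD = 78.75 * 1.44 = 113 m

113


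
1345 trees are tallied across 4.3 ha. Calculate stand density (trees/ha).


Formula: Stand Density = N_trees / Area_ha
Density = 1345 trees / 4.3 ha
Density = 313 trees/ha

313


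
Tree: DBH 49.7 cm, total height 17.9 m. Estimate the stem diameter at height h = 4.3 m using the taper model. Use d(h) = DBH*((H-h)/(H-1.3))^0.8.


Taper: d(h) = DBH * ((H - h) / (H - 1.3))^0.8
Numerator = H - h = 17.9 - 4.3 = 13.6 m
Denominator = H - 1.3 = 17.9 - 1.3 = 16.6 m
Ratio = 13.6 / 16.6 = 0.81928
d = 49.7 * 0.81928^0.8 = 42.4 cm

42.4


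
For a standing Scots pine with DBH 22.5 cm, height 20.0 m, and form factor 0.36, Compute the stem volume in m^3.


Formula: V = pi * (DBH/200)^2 * H * ff
Radius = DBH/200 = 22.5/200 = 0.1125 m
Radius^2 = 0.1125^2 = 0.01265625 m^2
V = pi * 0.01265625 * 20.0 * 0.36
V = 0.286 m^3

0.286


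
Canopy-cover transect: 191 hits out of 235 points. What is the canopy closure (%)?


Formula: Canopy closure = covered points / total points * 100
Closure = 191 / 235 * 100
Closure = 0.8128 * 100 = 81.3%

81.3


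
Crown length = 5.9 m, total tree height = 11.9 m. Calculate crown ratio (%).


Formula: Crown Ratio = (Crown Length / Total Height) * 100
CR = (5.9 m / 11.9 m) * 100
CR = 0.4958 * 100 = 49.6%

49.6


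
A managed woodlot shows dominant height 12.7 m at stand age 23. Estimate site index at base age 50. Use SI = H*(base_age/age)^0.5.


Formula: SI = H_dom * (base_age / age)^0.5
Age ratio = 50 / 23 = 2.17391
sqrt(age_ratio) = 1.47442
SI = 12.7 * 1.47442 = 18.7 m

18.7


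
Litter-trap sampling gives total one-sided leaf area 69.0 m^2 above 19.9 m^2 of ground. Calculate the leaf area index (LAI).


Formula: LAI = total leaf area / ground area  (dimensionless)
LAI = 69.0 m^2 / 19.9 m^2
LAI = 3.47

3.47


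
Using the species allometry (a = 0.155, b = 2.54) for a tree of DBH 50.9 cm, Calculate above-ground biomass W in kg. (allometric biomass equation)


Formula: W = a * DBH^b  (allometric power law)
DBH^b = 50.9^2.54 = 21630.3311
W = 0.155 * 21630.3311 = 3352.7 kg

3352.7


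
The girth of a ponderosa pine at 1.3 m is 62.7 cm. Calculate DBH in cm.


Formula: DBH = C / pi
DBH = 62.7 / pi
pi = 3.14159...
DBH = 20.0 cm

20.0


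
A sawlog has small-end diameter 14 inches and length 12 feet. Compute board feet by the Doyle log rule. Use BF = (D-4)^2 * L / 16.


Doyle: BF = (D - 4)^2 * L / 16
Adjusted diameter = 14 - 4 = 10 in
(D-4)^2 = 10^2 = 100
BF = 100 * 12 / 16 = 75 BF

75


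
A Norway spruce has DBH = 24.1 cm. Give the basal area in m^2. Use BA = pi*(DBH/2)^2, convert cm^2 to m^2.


Formula: BA = pi * (DBH/2)^2 / 10000  (cm^2 to m^2)
Radius = DBH/2 = 24.1/2 = 12.05 cm
BA = pi * 12.05^2 / 10000
   = 456.1671 cm^2 / 10000
   = 0.0456 m^2

0.0456


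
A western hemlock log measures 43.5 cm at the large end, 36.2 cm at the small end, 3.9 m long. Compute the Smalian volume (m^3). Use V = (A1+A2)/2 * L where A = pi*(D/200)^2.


Smalian: V = (A1 + A2)/2 * L,  A = pi*(D/200)^2
A1 = pi*(43.5/200)^2 = 0.148617 m^2
A2 = pi*(36.2/200)^2 = 0.102922 m^2
V = (0.148617+0.102922)/2*3.9 = 0.4905 m^3

0.4905


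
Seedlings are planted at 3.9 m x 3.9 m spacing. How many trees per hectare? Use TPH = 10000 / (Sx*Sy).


Formula: TPH = 10000 m^2/ha / (spacing_x * spacing_y)
Area per tree = 3.9 m * 3.9 m = 15.21 m^2
TPH = 10000 / 15.21 = 657 trees/ha

657


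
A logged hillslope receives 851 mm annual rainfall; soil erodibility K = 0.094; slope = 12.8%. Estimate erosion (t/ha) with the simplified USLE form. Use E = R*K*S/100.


Formula: E = R * K * S / 100  (simplified USLE)
R * K = 851 * 0.094 = 79.994
E = 79.994 * 12.8 / 100 = 10.24 t/ha

10.24


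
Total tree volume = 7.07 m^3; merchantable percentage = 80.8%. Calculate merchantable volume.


Formula: MV = V_total * (merchantable_pct / 100)
Merchantable fraction = 80.8% / 100 = 0.808
MV = 7.07 m^3 * 0.808 = 5.713 m^3

5.713


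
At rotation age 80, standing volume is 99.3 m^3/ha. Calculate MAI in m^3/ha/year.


Formula: MAI = Total Volume / Stand Age
MAI = 99.3 m^3/ha / 80 years
MAI = 1.24 m^3/ha/year

1.24


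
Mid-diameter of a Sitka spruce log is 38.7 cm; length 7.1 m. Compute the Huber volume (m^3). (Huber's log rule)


Huber: V = Am * L,  Am = pi*(Dm/200)^2
Am = pi*(38.7/200)^2 = 0.117628 m^2
V = 0.117628*7.1 = 0.8352 m^3

0.8352


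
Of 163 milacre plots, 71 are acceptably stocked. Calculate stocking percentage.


Formula: Stocking % = stocked plots / total plots * 100
Stocking = 71 / 163 * 100
Stocking = 0.4356 * 100 = 43.6%

43.6


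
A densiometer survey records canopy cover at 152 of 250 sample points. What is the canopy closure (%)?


Formula: Canopy closure = covered points / total points * 100
Closure = 152 / 250 * 100
Closure = 0.608 * 100 = 60.8%

60.8


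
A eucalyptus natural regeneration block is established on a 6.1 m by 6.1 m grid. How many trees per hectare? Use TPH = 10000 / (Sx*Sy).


Formula: TPH = 10000 m^2/ha / (spacing_x * spacing_y)
Area per tree = 6.1 m * 6.1 m = 37.21 m^2
TPH = 10000 / 37.21 = 269 trees/ha

269


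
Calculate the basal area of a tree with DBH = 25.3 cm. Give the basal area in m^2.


Formula: BA = pi * (DBH/2)^2 / 10000  (cm^2 to m^2)
Radius = DBH/2 = 25.3/2 = 12.65 cm
BA = pi * 12.65^2 / 10000
   = 502.7255 cm^2 / 10000
   = 0.0503 m^2

0.0503


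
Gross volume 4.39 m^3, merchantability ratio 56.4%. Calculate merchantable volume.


Formula: MV = V_total * (merchantable_pct / 100)
Merchantable fraction = 56.4% / 100 = 0.564
MV = 4.39 m^3 * 0.564 = 2.476 m^3

2.476


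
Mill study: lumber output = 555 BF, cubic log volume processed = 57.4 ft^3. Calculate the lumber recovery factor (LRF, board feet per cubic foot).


Formula: LRF = Lumber Output (BF) / Log Input (ft^3)
LRF = 555 BF / 57.4 ft^3
LRF = 9.67 BF/ft^3

9.67
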